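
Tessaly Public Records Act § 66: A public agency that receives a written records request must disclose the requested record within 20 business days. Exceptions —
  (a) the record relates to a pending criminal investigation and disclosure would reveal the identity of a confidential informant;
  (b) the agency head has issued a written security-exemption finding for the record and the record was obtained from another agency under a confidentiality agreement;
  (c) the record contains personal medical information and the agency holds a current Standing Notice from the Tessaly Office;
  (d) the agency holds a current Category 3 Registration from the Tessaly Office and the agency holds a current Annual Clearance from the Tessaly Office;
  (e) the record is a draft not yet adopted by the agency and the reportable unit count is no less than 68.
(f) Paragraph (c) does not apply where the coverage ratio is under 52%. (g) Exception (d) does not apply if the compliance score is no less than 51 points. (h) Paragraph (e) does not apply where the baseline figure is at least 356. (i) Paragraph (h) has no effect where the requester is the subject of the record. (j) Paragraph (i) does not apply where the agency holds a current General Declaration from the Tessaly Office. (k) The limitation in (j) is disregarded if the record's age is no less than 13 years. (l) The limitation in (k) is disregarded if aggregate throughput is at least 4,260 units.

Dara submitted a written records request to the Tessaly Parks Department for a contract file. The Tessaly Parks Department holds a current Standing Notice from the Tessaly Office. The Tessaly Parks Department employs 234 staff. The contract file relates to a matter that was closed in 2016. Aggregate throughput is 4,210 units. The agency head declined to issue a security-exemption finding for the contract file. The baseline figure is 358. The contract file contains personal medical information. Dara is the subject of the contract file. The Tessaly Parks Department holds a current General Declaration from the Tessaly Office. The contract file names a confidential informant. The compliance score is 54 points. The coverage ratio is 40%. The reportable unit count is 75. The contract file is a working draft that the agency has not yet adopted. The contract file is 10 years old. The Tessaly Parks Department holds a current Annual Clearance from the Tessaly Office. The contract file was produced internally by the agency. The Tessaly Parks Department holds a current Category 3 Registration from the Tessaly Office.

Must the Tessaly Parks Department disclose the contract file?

Exception (a) does not apply: the contract file relates to a closed matter.
Exception (b) fails — the agency head declined to issue a security-exemption finding.
Exception (c) is satisfied on its face — the contract file contains personal medical information; a current Standing Notice is held. However, paragraph (f) must be considered: (f) operates against (c): the coverage ratio is 40%, under the 52% limit. (c) is therefore removed.
Exception (d)'s conditions are all satisfied: a current Category 3 Registration is held; a current Annual Clearance is held. Turning to paragraph (g): (g) operates — the compliance score is 54 points, meeting the 51 points threshold. Exception (d) does not apply.
All of (e)'s requirements are met (the contract file is an unadopted draft; the reportable unit count is 75, meeting the 68 threshold). Turning to paragraphs (h)–(l): (h) operates against (e): the baseline figure is 358, meeting the 356 threshold. (i) is engaged (Dara is the subject of the contract file), but is overridden by (j): (j) operates against (i): a current General Declaration is held. (k), which would lift (j), is not engaged — the record's age is 10 years, short of 13 years. So (e) is unavailable.
No exception applies. The general rule governs.

Yes — the Tessaly Parks Department must disclose the contract file.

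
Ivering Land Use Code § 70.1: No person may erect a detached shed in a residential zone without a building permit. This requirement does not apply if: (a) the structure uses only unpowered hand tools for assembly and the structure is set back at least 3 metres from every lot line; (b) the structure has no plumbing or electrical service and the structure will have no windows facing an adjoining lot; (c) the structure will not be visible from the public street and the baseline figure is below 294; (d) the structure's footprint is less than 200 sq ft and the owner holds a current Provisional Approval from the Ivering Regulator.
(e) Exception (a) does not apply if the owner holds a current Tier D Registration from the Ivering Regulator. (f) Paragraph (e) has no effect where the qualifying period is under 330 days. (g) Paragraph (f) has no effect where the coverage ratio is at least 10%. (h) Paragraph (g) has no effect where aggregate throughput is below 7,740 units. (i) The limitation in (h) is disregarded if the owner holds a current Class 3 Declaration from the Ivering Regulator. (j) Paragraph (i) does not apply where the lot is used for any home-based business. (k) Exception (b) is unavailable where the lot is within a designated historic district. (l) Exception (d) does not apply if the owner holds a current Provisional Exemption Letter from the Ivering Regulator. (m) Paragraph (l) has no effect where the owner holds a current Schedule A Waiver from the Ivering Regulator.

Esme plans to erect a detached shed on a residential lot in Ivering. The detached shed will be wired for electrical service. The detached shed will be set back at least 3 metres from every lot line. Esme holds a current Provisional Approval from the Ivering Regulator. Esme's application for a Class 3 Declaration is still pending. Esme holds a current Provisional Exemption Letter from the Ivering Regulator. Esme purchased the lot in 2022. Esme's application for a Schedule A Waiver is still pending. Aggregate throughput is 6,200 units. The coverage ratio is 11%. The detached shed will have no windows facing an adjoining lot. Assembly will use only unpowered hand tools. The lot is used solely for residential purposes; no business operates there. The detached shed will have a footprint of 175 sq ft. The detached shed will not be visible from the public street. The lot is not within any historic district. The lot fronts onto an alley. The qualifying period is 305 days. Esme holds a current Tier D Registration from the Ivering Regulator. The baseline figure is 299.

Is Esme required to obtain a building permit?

Exception (a) is satisfied on its face — assembly uses only hand tools; the setback is at least 3 m on every side. Applying paragraphs (e)–(j): (e) would limit (a) — a current Tier D Registration is held — but (f) sets (e) aside: (f) is engaged — the qualifying period is 305 days, under the 330 days limit. (g) would limit (f) — the coverage ratio is 11%, meeting the 10% threshold — but (h) sets (g) aside: (h) operates against (g): aggregate throughput is 6,200 units, below the 7,740 units limit. (i) is not triggered (no current Class 3 Declaration is held), so (h) stands. (a) remains available.
Exception (b) does not apply: electrical service is planned.
Exception (c) fails — the baseline figure is 299, not below 294.
Exception (d): the structure's footprint is 175 sq ft, less than the 200 sq ft limit; a current Provisional Approval is held — every condition holds. However, paragraphs (l)–(m) must be considered: (l) operates against (d): a current Provisional Exemption Letter is held. (m), which would lift (l), is inapplicable — the Schedule A Waiver is not current. So (d) is unavailable.

No — exception (a) applies; Esme does not need a building permit.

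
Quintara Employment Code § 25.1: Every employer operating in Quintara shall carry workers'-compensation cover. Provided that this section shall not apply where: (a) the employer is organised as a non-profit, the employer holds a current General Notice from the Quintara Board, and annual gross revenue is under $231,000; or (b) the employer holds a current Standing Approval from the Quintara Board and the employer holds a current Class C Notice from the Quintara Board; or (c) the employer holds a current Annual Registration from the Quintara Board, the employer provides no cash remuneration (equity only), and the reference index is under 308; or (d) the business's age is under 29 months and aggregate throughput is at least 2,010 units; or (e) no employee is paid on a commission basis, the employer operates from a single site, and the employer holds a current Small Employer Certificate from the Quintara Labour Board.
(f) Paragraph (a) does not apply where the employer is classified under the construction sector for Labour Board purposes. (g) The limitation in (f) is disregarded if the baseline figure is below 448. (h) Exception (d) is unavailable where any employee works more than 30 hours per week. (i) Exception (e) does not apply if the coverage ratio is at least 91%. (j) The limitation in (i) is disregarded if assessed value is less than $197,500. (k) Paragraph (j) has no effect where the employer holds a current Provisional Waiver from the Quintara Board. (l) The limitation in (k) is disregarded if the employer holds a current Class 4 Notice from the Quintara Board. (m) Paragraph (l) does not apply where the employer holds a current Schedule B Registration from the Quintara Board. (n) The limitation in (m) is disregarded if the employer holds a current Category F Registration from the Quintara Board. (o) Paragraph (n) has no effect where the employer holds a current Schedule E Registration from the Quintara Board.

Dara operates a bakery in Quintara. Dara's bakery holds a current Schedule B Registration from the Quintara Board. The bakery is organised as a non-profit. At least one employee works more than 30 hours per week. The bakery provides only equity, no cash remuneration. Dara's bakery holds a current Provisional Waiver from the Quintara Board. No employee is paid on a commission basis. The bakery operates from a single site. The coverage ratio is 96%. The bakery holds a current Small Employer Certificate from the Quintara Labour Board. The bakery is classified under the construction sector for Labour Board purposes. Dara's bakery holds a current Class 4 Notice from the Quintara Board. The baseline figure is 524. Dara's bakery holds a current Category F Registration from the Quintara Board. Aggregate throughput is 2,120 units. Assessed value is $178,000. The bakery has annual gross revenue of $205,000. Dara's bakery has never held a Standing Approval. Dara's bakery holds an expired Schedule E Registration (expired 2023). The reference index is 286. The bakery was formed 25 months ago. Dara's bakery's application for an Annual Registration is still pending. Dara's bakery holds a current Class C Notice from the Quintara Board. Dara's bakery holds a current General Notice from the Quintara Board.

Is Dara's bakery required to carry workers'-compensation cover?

No — exception (e) applies; Dara's bakery is not required to carry workers'-compensation cover.

Exception (a)'s conditions are all satisfied: the employer is a non-profit; a current General Notice is held; annual gross revenue is $205,000, under the $231,000 limit. However, paragraphs (f)–(g) must be considered: (f) is engaged — the bakery is classified under the construction sector. (g) is not engaged (the baseline figure is 524, not below 448), so (f) stands. (a) is therefore removed.
Exception (b) fails — no current Standing Approval is held.
Exception (c) does not apply: the Annual Registration is not current.
All of (d)'s requirements are met (the business's age is 25 months, under the 29 months limit; aggregate throughput is 2,120 units, meeting the 2,010 units threshold). However, paragraph (h) must be considered: (h) is triggered — at least one employee exceeds 30 hours/week. So (d) is unavailable.
Exception (e) is satisfied on its face — no employee is paid on commission; the employer operates from a single site; a current Small Employer Certificate is held. As to paragraphs (i)–(o): (i) would limit (e) — the coverage ratio is 96%, meeting the 91% threshold — but (j) sets (i) aside: (j) operates against (i): assessed value is $178,000, less than the $197,500 limit. (k) operates (a current Provisional Waiver is held), but is set aside by (l): (l) operates against (k): a current Class 4 Notice is held. (m) is engaged (a current Schedule B Registration is held), but is itself disapplied by (n): (n) applies — a current Category F Registration is held. (o) is inapplicable (there is no Schedule E Registration in force), so (n) stands. (e) remains available.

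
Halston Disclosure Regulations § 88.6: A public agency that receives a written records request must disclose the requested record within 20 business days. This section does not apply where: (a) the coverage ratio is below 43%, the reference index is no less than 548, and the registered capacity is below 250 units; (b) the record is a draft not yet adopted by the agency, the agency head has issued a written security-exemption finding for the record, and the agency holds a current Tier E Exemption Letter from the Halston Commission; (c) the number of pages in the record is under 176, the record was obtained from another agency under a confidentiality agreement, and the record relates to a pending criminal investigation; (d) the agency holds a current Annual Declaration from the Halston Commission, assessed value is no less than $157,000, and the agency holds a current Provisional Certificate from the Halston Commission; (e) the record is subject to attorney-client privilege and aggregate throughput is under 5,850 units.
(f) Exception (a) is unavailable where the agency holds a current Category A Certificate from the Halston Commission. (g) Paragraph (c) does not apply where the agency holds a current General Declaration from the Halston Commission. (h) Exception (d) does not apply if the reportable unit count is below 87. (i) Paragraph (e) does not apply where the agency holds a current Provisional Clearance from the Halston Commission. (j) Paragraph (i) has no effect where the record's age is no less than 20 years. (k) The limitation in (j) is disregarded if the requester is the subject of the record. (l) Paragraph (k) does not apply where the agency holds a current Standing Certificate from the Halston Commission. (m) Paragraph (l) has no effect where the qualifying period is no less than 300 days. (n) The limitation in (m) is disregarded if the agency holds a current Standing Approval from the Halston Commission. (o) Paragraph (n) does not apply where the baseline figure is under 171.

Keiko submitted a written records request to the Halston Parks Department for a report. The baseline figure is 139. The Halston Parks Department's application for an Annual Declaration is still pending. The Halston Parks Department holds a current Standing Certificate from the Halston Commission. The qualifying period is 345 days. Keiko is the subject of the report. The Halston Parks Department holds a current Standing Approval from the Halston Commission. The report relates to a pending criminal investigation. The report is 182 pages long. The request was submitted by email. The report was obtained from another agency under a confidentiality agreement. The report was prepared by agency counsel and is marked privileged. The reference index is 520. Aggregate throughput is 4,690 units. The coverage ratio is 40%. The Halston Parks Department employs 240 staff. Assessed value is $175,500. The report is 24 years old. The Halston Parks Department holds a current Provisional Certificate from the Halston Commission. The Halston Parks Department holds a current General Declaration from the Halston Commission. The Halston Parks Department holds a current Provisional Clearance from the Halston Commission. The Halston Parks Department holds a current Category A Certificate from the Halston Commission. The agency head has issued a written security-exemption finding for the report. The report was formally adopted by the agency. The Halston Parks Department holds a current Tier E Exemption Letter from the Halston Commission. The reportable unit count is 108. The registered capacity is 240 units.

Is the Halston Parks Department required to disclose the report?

Exception (a) fails — the reference index is 520, short of 548.
Exception (b) does not apply: the report has been formally adopted.
Exception (c) does not apply: the number of pages in the record is 182, not under 176.
Exception (d) fails — the Annual Declaration is not current.
All of (e)'s requirements are met (the report is privileged; aggregate throughput is 4,690 units, under the 5,850 units limit). But: (i) operates against (e): a current Provisional Clearance is held. (j) would limit (i) — the record's age is 24 years, meeting the 20 years threshold — but (k) sets (j) aside: (k) is engaged — Keiko is the subject of the report. (l) would limit (k) — a current Standing Certificate is held — but (m) sets (l) aside: (m) is engaged — the qualifying period is 345 days, meeting the 300 days threshold. (n) would limit (m) — a current Standing Approval is held — but (o) sets (n) aside: (o) applies — the baseline figure is 139, under the 171 limit. (e) is therefore removed.
None of the exceptions is available; § 88.6 applies in full.

Yes — the Halston Parks Department must disclose the report.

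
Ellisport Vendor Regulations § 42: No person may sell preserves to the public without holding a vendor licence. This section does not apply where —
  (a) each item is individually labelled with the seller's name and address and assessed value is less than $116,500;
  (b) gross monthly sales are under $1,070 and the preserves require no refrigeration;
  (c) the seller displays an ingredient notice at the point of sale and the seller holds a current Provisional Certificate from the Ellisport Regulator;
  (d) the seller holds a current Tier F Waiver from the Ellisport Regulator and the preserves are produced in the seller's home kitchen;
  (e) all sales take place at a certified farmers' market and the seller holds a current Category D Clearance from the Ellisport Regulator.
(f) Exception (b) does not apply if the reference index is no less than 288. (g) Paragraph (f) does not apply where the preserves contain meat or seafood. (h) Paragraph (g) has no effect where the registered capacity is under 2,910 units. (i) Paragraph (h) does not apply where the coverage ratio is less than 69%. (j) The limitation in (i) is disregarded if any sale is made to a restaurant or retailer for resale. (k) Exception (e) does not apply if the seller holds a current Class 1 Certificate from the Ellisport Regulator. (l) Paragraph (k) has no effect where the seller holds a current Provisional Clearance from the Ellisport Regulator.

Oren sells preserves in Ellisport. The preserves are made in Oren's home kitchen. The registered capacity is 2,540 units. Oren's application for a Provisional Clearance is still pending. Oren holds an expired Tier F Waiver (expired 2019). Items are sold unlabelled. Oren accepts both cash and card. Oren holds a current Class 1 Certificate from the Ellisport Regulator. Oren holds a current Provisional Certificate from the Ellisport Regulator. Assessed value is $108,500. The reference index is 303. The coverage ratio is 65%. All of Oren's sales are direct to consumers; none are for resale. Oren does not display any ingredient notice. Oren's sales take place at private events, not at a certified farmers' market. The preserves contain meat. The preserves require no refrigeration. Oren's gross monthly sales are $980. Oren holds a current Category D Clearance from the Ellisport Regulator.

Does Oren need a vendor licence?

No — exception (b) applies; Oren is not required to hold a vendor licence.

Exception (a) fails — items are sold unlabelled.
Exception (b) is satisfied on its face — gross monthly sales are $980, under the $1,070 limit; the preserves are shelf-stable. As to paragraphs (f)–(j): (f) would limit (b) — the reference index is 303, meeting the 288 threshold — but (g) sets (f) aside: (g) is engaged — the preserves contain meat. (h) would limit (g) — the registered capacity is 2,540 units, under the 2,910 units limit — but (i) sets (h) aside: (i) operates — the coverage ratio is 65%, less than the 69% limit. (j) is not triggered (no sales are for resale), so (i) stands. (b) remains available.
Exception (c) requires that the seller displays an ingredient notice at the point of sale; but no ingredient notice is displayed, so (c) is unavailable.
Exception (d) fails — the Tier F Waiver is not current.
Exception (e) fails — sales are at private events, not a certified farmers' market.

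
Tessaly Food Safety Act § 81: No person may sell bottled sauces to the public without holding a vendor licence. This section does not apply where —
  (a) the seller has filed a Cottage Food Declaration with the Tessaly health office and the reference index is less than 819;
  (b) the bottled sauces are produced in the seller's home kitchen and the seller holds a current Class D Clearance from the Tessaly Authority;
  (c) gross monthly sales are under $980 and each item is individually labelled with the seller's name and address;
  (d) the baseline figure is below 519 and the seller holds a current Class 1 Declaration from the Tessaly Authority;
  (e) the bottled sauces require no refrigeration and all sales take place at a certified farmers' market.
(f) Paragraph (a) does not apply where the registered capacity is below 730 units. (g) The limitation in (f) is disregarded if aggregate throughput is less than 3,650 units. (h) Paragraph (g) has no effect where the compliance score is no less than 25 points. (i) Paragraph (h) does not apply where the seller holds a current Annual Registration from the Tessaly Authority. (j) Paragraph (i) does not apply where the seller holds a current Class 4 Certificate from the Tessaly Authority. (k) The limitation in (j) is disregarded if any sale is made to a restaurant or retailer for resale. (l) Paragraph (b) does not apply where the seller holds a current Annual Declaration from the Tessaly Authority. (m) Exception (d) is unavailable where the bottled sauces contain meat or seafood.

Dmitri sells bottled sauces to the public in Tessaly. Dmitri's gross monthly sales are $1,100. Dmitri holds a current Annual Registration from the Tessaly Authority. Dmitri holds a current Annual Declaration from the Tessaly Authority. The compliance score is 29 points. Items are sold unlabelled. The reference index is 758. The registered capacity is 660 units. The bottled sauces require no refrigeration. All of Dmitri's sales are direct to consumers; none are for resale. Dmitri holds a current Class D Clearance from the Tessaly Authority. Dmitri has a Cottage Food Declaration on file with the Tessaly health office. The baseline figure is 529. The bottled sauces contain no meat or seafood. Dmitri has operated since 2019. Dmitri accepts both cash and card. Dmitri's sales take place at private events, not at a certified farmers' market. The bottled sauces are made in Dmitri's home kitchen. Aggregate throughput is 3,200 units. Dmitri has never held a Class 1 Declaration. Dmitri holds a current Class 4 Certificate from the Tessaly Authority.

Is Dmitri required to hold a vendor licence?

Yes — Dmitri must hold a vendor licence.

Exception (a)'s conditions are all satisfied: a Cottage Food Declaration is on file; the reference index is 758, less than the 819 limit. But: (f) operates — the registered capacity is 660 units, below the 730 units limit. (g) would limit (f) — aggregate throughput is 3,200 units, less than the 3,650 units limit — but (h) sets (g) aside: (h) operates against (g): the compliance score is 29 points, meeting the 25 points threshold. (i) is triggered (a current Annual Registration is held), but is displaced by (j): (j) operates — a current Class 4 Certificate is held. (k) is not engaged (no sales are for resale), so (j) stands. Exception (a) does not apply.
Exception (b) is satisfied on its face — the bottled sauces are home-kitchen produced; a current Class D Clearance is held. Turning to paragraph (l): (l) applies — a current Annual Declaration is held. (b) is therefore removed.
Exception (c) does not apply: gross monthly sales are $1,100, not under $980.
Exception (d) fails — the baseline figure is 529, not below 519.
Exception (e) fails — sales are at private events, not a certified farmers' market.
Every exception is unavailable, so the rule governs.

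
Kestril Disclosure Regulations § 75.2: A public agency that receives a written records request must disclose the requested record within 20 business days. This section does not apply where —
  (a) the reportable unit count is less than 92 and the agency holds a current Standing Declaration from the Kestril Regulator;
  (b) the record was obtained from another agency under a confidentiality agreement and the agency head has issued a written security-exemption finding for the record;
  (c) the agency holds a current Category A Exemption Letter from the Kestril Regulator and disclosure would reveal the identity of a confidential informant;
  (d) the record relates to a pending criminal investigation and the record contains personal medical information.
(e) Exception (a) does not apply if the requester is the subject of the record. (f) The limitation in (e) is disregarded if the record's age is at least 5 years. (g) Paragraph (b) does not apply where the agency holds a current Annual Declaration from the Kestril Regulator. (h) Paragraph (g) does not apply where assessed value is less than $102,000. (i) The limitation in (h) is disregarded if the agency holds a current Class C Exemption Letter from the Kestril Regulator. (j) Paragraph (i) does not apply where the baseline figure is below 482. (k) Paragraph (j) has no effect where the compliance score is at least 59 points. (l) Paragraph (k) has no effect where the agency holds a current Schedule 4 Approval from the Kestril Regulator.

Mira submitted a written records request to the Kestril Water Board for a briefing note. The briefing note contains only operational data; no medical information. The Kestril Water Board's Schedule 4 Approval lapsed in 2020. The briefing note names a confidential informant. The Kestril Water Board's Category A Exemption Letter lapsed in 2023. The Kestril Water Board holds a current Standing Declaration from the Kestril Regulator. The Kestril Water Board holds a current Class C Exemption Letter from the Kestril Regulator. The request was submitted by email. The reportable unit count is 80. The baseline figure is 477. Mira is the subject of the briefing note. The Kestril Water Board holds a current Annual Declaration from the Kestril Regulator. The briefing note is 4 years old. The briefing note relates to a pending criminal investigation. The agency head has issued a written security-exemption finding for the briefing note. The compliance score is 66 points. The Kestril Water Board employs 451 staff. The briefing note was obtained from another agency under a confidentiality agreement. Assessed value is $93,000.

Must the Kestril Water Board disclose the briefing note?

Yes — the Kestril Water Board must disclose the briefing note.

All of (a)'s requirements are met (the reportable unit count is 80, less than the 92 limit; a current Standing Declaration is held). Turning to paragraphs (e)–(f): (e) applies — Mira is the subject of the briefing note. (f), which would lift (e), is not triggered — the record's age is 4 years, short of 5 years. So (a) is unavailable.
Exception (b)'s conditions are all satisfied: the briefing note was obtained under a confidentiality agreement; a written security-exemption finding has been issued. However, paragraphs (g)–(l) must be considered: (g) is engaged — a current Annual Declaration is held. (h) would limit (g) — assessed value is $93,000, less than the $102,000 limit — but (i) sets (h) aside: (i) operates against (h): a current Class C Exemption Letter is held. (j) is triggered (the baseline figure is 477, below the 482 limit), but is itself disapplied by (k): (k) operates against (j): the compliance score is 66 points, meeting the 59 points threshold. (l) is not engaged (the Schedule 4 Approval is not current), so (k) stands. So (b) is unavailable.
Exception (c) fails — the Category A Exemption Letter is not current.
Exception (d) fails — the briefing note contains only operational data.
No exception applies. The general rule governs.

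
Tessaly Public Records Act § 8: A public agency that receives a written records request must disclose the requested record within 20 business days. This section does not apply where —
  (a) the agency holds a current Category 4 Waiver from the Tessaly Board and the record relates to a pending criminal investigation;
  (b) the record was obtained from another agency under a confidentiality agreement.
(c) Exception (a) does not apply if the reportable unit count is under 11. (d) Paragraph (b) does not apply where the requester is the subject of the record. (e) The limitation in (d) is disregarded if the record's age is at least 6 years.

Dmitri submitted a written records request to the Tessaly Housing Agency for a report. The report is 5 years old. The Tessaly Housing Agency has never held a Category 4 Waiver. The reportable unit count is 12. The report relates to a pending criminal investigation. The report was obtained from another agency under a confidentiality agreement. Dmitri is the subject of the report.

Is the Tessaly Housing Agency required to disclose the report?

Exception (a) does not apply: no current Category 4 Waiver is held.
Exception (b)'s conditions are all satisfied: the report was obtained under a confidentiality agreement. Turning to paragraphs (d)–(e): (d) is engaged — Dmitri is the subject of the report. (e) is not triggered (the record's age is 5 years, short of 6 years), so (d) stands. So (b) is unavailable.
None of the exceptions is available; § 8 applies in full.

Yes — the Tessaly Housing Agency must disclose the report.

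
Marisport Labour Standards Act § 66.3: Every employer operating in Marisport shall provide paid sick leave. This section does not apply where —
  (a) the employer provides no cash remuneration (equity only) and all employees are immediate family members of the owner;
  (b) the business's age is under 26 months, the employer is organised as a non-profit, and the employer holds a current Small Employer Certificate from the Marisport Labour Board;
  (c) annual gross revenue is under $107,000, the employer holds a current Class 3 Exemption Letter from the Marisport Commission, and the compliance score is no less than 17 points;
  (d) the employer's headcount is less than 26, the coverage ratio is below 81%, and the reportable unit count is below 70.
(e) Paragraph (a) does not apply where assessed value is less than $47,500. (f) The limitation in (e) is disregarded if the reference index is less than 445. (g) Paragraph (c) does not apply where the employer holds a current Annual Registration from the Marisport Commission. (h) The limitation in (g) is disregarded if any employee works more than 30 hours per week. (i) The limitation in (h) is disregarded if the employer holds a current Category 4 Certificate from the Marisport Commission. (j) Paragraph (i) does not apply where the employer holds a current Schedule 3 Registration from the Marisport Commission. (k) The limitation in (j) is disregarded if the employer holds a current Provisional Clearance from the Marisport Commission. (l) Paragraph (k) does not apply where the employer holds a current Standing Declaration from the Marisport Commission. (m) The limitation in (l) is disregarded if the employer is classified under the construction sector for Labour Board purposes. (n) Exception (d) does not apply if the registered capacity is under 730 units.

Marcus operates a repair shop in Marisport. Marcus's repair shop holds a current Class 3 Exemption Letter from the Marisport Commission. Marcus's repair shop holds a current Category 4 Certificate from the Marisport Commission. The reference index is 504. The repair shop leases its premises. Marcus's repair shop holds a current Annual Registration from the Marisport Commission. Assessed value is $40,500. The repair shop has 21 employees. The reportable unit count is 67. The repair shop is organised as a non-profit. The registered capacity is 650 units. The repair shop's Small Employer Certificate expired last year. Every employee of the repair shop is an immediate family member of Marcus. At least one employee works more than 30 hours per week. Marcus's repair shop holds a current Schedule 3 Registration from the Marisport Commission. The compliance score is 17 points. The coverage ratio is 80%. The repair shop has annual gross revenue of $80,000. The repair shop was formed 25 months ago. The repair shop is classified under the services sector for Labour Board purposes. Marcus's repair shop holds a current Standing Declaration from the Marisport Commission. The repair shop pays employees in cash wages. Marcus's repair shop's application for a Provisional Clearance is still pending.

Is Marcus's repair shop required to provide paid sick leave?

Exception (a) requires that the employer provides no cash remuneration (equity only); but employees are paid cash wages, so (a) is unavailable.
Exception (b) requires that the employer holds a current Small Employer Certificate from the Marisport Labour Board; but the Small Employer Certificate has expired, so (b) is unavailable.
All of (c)'s requirements are met (annual gross revenue is $80,000, under the $107,000 limit; a current Class 3 Exemption Letter is held; the compliance score is 17 points, meeting the 17 points threshold). Under paragraphs (g)–(m): (g) is triggered (a current Annual Registration is held), but is set aside by (h): (h) operates against (g): at least one employee exceeds 30 hours/week. (i) would limit (h) — a current Category 4 Certificate is held — but (j) sets (i) aside: (j) operates — a current Schedule 3 Registration is held. (k), which would lift (j), is inapplicable — the Provisional Clearance is not current. So (c) applies.
Exception (d) is satisfied on its face — the employer's headcount is 21, less than the 26 limit; the coverage ratio is 80%, below the 81% limit; the reportable unit count is 67, below the 70 limit. However, paragraph (n) must be considered: (n) operates — the registered capacity is 650 units, under the 730 units limit. Exception (d) does not apply.

No — exception (c) applies; Marcus's repair shop is not required to provide paid sick leave.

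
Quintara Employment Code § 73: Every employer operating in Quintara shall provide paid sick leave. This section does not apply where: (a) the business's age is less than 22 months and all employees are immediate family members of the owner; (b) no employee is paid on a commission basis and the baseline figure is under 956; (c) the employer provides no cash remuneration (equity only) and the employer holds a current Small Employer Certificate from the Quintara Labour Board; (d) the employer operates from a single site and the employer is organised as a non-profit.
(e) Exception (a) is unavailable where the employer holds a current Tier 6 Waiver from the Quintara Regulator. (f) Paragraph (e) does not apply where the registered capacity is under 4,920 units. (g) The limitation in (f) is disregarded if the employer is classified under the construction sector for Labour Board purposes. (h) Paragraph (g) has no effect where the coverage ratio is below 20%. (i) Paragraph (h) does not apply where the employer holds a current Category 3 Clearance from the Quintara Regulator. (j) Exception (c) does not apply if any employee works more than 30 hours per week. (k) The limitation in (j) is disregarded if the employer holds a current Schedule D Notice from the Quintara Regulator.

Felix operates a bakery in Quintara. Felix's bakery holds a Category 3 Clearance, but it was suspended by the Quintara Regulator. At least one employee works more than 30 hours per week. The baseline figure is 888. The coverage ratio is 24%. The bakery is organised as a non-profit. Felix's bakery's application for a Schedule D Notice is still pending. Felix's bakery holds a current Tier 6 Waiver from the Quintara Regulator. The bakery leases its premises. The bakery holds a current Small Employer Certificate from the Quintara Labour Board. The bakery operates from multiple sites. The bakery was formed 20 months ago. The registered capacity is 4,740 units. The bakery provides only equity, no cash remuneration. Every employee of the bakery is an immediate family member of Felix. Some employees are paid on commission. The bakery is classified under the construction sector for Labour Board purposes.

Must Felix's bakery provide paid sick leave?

Yes — Felix's bakery must provide paid sick leave.

Exception (a): the business's age is 20 months, less than the 22 months limit; every employee is an immediate family member — every condition holds. However, paragraphs (e)–(i) must be considered: (e) operates — a current Tier 6 Waiver is held. (f) operates (the registered capacity is 4,740 units, under the 4,920 units limit), but is overridden by (g): (g) operates against (f): the bakery is classified under the construction sector. (h) is not engaged (the coverage ratio is 24%, not below 20%), so (g) stands. (a) is therefore removed.
Exception (b) does not apply: some employees are paid on commission.
Exception (c): remuneration is equity-only; a current Small Employer Certificate is held — every condition holds. Turning to paragraphs (j)–(k): (j) operates against (c): at least one employee exceeds 30 hours/week. (k) is not triggered (no current Schedule D Notice is held), so (j) stands. So (c) is unavailable.
Exception (d) requires that the employer operates from a single site; but the employer operates from multiple sites, so (d) is unavailable.
No exception is made out. Felix's bakery falls within the general rule.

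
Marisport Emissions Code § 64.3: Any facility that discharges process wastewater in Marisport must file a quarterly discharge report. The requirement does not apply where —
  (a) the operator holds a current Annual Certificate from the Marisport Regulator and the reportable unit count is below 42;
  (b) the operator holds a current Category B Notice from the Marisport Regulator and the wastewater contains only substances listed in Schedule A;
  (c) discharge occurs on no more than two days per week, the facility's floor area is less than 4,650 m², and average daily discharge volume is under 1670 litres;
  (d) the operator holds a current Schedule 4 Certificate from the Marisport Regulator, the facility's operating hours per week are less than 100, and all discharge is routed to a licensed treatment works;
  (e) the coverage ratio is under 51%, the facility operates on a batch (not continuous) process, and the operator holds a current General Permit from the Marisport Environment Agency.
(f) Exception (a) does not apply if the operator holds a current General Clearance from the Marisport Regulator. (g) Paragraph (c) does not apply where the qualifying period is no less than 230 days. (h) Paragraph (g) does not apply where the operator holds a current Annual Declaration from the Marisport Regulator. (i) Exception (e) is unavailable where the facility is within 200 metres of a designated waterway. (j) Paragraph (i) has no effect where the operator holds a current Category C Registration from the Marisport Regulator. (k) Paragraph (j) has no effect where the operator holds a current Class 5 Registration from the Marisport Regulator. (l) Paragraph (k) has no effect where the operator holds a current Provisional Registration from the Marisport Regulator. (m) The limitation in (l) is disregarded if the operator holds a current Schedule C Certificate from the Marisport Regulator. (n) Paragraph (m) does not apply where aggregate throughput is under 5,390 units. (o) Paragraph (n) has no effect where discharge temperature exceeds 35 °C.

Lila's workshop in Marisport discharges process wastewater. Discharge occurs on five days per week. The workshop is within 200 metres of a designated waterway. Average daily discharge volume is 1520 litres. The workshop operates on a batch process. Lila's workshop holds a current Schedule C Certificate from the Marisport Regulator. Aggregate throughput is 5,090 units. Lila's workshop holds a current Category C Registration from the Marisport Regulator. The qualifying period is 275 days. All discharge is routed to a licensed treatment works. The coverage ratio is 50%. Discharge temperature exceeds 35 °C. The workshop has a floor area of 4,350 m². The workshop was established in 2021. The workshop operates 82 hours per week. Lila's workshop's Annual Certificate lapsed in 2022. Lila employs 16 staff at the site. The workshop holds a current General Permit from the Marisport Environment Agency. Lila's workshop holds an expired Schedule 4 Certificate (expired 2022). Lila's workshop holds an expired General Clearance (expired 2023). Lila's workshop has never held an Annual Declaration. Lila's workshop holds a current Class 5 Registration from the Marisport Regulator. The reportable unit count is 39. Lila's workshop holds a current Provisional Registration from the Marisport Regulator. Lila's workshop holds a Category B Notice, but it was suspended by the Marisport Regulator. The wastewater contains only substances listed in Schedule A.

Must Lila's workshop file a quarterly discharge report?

Yes — Lila's workshop must file a quarterly discharge report.

Exception (a) requires that the operator holds a current Annual Certificate from the Marisport Regulator; but no current Annual Certificate is held, so (a) is unavailable.
Exception (b) requires that the operator holds a current Category B Notice from the Marisport Regulator; but the Category B Notice is not current, so (b) is unavailable.
Exception (c) fails — discharge occurs on five days per week.
Exception (d) fails — the Schedule 4 Certificate is not current.
Exception (e) is satisfied on its face — the coverage ratio is 50%, under the 51% limit; the facility operates on a batch process; a current General Permit is held. But applying paragraphs (i)–(o): (i) operates against (e): the workshop is within 200 m of a designated waterway. (j) is engaged (a current Category C Registration is held), but is displaced by (k): (k) is engaged — a current Class 5 Registration is held. (l) applies (a current Provisional Registration is held), but is displaced by (m): (m) applies — a current Schedule C Certificate is held. (n) would limit (m) — aggregate throughput is 5,090 units, under the 5,390 units limit — but (o) sets (n) aside: (o) operates against (n): discharge temperature exceeds 35 °C. (e) is therefore removed.
Every exception is unavailable, so the rule governs.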